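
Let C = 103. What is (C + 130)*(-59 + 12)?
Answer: -10951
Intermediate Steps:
(C + 130)*(-59 + 12) = (103 + 130)*(-59 + 12) = 233*(-47) = -10951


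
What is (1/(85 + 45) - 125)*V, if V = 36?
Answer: -292482/65 ≈ -4499.7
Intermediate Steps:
(1/(85 + 45) - 125)*V = (1/(85 + 45) - 125)*36 = (1/130 - 125)*36 = -16249/130*36 = -292482/65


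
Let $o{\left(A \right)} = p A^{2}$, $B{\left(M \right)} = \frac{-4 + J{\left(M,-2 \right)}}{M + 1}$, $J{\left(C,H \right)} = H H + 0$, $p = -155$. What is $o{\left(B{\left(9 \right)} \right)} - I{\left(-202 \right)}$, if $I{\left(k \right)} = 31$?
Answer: $-31$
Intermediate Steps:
$J{\left(C,H \right)} = H^{2}$ ($J{\left(C,H \right)} = H^{2} + 0 = H^{2}$)
$B{\left(M \right)} = 0$ ($B{\left(M \right)} = \frac{-4 + \left(-2\right)^{2}}{M + 1} = \frac{-4 + 4}{1 + M} = \frac{0}{1 + M} = 0$)
$o{\left(A \right)} = - 155 A^{2}$
$o{\left(B{\left(9 \right)} \right)} - I{\left(-202 \right)} = - 155 \cdot 0^{2} - 31 = \left(-155\right) 0 - 31 = 0 - 31 = -31$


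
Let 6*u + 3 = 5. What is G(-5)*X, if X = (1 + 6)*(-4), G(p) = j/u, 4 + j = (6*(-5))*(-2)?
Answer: -4704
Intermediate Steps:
j = 56 (j = -4 + (6*(-5))*(-2) = -4 - 30*(-2) = -4 + 60 = 56)
u = 1/3 (u = -1/2 + (1/6)*5 = -1/2 + 5/6 = 1/3 ≈ 0.33333)
G(p) = 168 (G(p) = 56/(1/3) = 56*3 = 168)
X = -28 (X = 7*(-4) = -28)
G(-5)*X = 168*(-28) = -4704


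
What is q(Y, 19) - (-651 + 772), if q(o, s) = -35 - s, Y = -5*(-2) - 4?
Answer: -175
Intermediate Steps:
Y = 6 (Y = 10 - 4 = 6)
q(Y, 19) - (-651 + 772) = (-35 - 1*19) - (-651 + 772) = (-35 - 19) - 1*121 = -54 - 121 = -175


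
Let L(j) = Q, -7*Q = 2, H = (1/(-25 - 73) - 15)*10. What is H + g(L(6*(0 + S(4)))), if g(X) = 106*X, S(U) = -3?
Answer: -8839/49 ≈ -180.39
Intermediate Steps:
H = -7355/49 (H = (1/(-98) - 15)*10 = (-1/98 - 15)*10 = -1471/98*10 = -7355/49 ≈ -150.10)
Q = -2/7 (Q = -⅐*2 = -2/7 ≈ -0.28571)
L(j) = -2/7
H + g(L(6*(0 + S(4)))) = -7355/49 + 106*(-2/7) = -7355/49 - 212/7 = -8839/49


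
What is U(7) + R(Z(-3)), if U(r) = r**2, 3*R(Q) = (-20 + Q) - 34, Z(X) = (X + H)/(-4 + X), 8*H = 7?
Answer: 5225/168 ≈ 31.101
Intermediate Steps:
H = 7/8 (H = (1/8)*7 = 7/8 ≈ 0.87500)
Z(X) = (7/8 + X)/(-4 + X) (Z(X) = (X + 7/8)/(-4 + X) = (7/8 + X)/(-4 + X))
R(Q) = -18 + Q/3 (R(Q) = ((-20 + Q) - 34)/3 = (-54 + Q)/3 = -18 + Q/3)
U(7) + R(Z(-3)) = 7**2 + (-18 + ((7/8 - 3)/(-4 - 3))/3) = 49 + (-18 + (-17/8/(-7))/3) = 49 + (-18 + (-1/7*(-17/8))/3) = 49 + (-18 + (1/3)*(17/56)) = 49 + (-18 + 17/168) = 49 - 3007/168 = 5225/168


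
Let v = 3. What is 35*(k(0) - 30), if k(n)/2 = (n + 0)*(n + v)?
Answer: -1050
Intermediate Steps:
k(n) = 2*n*(3 + n) (k(n) = 2*((n + 0)*(n + 3)) = 2*(n*(3 + n)) = 2*n*(3 + n))
35*(k(0) - 30) = 35*(2*0*(3 + 0) - 30) = 35*(2*0*3 - 30) = 35*(0 - 30) = 35*(-30) = -1050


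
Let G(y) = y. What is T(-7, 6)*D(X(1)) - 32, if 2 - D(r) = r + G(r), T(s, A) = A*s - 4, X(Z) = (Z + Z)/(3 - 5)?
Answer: -216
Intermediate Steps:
X(Z) = -Z (X(Z) = (2*Z)/(-2) = (2*Z)*(-½) = -Z)
T(s, A) = -4 + A*s
D(r) = 2 - 2*r (D(r) = 2 - (r + r) = 2 - 2*r)
T(-7, 6)*D(X(1)) - 32 = (-4 + 6*(-7))*(2 - (-2)) - 32 = (-4 - 42)*(2 - 2*(-1)) - 32 = -46*(2 + 2) - 32 = -46*4 - 32 = -184 - 32 = -216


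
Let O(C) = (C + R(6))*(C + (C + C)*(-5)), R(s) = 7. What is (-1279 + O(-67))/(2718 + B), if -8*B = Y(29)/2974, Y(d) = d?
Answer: -891224528/64666627 ≈ -13.782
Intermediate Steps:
O(C) = -9*C*(7 + C) (O(C) = (C + 7)*(C + (C + C)*(-5)) = (7 + C)*(C + (2*C)*(-5)) = (7 + C)*(C - 10*C) = (7 + C)*(-9*C) = -9*C*(7 + C))
B = -29/23792 (B = -29/(8*2974) = -⅛*29/2974 = -29/23792 ≈ -0.0012189)
(-1279 + O(-67))/(2718 + B) = (-1279 - 9*(-67)*(7 - 67))/(2718 - 29/23792) = (-1279 - 9*(-67)*(-60))/(64666627/23792) = (-1279 - 36180)*(23792/64666627) = -37459*23792/64666627 = -891224528/64666627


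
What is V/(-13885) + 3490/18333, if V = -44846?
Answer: 870620368/254553705 ≈ 3.4202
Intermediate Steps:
V/(-13885) + 3490/18333 = -44846/(-13885) + 3490/18333 = -44846*(-1/13885) + 3490*(1/18333) = 44846/13885 + 3490/18333 = 870620368/254553705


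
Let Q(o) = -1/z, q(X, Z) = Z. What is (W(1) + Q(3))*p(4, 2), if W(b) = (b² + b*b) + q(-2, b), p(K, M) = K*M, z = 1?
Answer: 16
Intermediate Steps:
Q(o) = -1 (Q(o) = -1/1 = -1*1 = -1)
W(b) = b + 2*b² (W(b) = (b² + b*b) + b = (b² + b²) + b = 2*b² + b = b + 2*b²)
(W(1) + Q(3))*p(4, 2) = (1*(1 + 2*1) - 1)*(4*2) = (1*(1 + 2) - 1)*8 = (1*3 - 1)*8 = (3 - 1)*8 = 2*8 = 16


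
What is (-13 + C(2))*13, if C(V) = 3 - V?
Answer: -156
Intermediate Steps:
(-13 + C(2))*13 = (-13 + (3 - 1*2))*13 = (-13 + (3 - 2))*13 = (-13 + 1)*13 = -12*13 = -156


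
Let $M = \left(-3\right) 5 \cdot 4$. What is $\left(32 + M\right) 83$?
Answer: $-2324$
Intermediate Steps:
$M = -60$ ($M = \left(-15\right) 4 = -60$)
$\left(32 + M\right) 83 = \left(32 - 60\right) 83 = \left(-28\right) 83 = -2324$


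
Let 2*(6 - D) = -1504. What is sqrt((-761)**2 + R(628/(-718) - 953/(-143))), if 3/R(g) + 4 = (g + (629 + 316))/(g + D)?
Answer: sqrt(6758857362587803760434)/108031994 ≈ 761.00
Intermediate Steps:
D = 758 (D = 6 - 1/2*(-1504) = 6 + 752 = 758)
R(g) = 3/(-4 + (945 + g)/(758 + g)) (R(g) = 3/(-4 + (g + (629 + 316))/(g + 758)) = 3/(-4 + (g + 945)/(758 + g)) = 3/(-4 + (945 + g)/(758 + g)))
sqrt((-761)**2 + R(628/(-718) - 953/(-143))) = sqrt((-761)**2 + 3*(-758 - (628/(-718) - 953/(-143)))/(2087 + 3*(628/(-718) - 953/(-143)))) = sqrt(579121 + 3*(-758 - (628*(-1/718) - 953*(-1/143)))/(2087 + 3*(628*(-1/718) - 953*(-1/143)))) = sqrt(579121 + 3*(-758 - (-314/359 + 953/143))/(2087 + 3*(-314/359 + 953/143))) = sqrt(579121 + 3*(-758 - 1*297225/51337)/(2087 + 3*(297225/51337))) = sqrt(579121 + 3*(-758 - 297225/51337)/(2087 + 891675/51337)) = sqrt(579121 + 3*(-39210671/51337)/(108031994/51337)) = sqrt(579121 + 3*(51337/108031994)*(-39210671/51337)) = sqrt(579121 - 117632013/108031994) = sqrt(62563478765261/108031994) = sqrt(6758857362587803760434)/108031994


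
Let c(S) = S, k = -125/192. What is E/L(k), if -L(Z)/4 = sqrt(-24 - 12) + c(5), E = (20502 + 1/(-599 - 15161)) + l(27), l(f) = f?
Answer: -323537039/769088 + 970611117*I/1922720 ≈ -420.68 + 504.81*I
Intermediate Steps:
k = -125/192 (k = -125*1/192 = -125/192 ≈ -0.65104)
E = 323537039/15760 (E = (20502 + 1/(-599 - 15161)) + 27 = (20502 + 1/(-15760)) + 27 = (20502 - 1/15760) + 27 = 323111519/15760 + 27 = 323537039/15760 ≈ 20529.)
L(Z) = -20 - 24*I (L(Z) = -4*(sqrt(-24 - 12) + 5) = -4*(sqrt(-36) + 5) = -4*(6*I + 5) = -4*(5 + 6*I) = -20 - 24*I)
E/L(k) = 323537039/(15760*(-20 - 24*I)) = 323537039*((-20 + 24*I)/976)/15760 = 323537039*(-20 + 24*I)/15381760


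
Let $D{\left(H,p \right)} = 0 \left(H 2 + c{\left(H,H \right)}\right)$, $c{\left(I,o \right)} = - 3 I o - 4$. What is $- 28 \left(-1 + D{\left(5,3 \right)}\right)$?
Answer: $28$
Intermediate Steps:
$c{\left(I,o \right)} = -4 - 3 I o$ ($c{\left(I,o \right)} = - 3 I o - 4 = -4 - 3 I o$)
$D{\left(H,p \right)} = 0$ ($D{\left(H,p \right)} = 0 \left(H 2 - \left(4 + 3 H H\right)\right) = 0 \left(2 H - \left(4 + 3 H^{2}\right)\right) = 0 \left(-4 - 3 H^{2} + 2 H\right) = 0$)
$- 28 \left(-1 + D{\left(5,3 \right)}\right) = - 28 \left(-1 + 0\right) = \left(-28\right) \left(-1\right) = 28$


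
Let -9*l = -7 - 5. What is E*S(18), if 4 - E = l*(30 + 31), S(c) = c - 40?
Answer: 5104/3 ≈ 1701.3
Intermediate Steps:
S(c) = -40 + c
l = 4/3 (l = -(-7 - 5)/9 = -⅑*(-12) = 4/3 ≈ 1.3333)
E = -232/3 (E = 4 - 4*(30 + 31)/3 = 4 - 4*61/3 = 4 - 1*244/3 = 4 - 244/3 = -232/3 ≈ -77.333)
E*S(18) = -232*(-40 + 18)/3 = -232/3*(-22) = 5104/3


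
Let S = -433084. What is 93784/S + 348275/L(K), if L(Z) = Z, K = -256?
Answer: -37714084701/27717376 ≈ -1360.7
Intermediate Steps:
93784/S + 348275/L(K) = 93784/(-433084) + 348275/(-256) = 93784*(-1/433084) + 348275*(-1/256) = -23446/108271 - 348275/256 = -37714084701/27717376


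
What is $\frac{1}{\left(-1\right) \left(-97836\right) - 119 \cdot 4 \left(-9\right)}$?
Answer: $\frac{1}{102120} \approx 9.7924 \cdot 10^{-6}$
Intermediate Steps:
$\frac{1}{\left(-1\right) \left(-97836\right) - 119 \cdot 4 \left(-9\right)} = \frac{1}{97836 - -4284} = \frac{1}{97836 + 4284} = \frac{1}{102120}$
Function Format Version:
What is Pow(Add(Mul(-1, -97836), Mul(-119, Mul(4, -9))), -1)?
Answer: Rational(1, 102120) ≈ 9.7924e-6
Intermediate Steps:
Pow(Add(Mul(-1, -97836), Mul(-119, Mul(4, -9))), -1) = Pow(Add(97836, Mul(-119, -36)), -1) = Pow(Add(97836, 4284), -1) = Pow(102120, -1) = Rational(1, 102120)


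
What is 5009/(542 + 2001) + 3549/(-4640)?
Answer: 14216653/11799520 ≈ 1.2048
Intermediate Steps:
5009/(542 + 2001) + 3549/(-4640) = 5009/2543 + 3549*(-1/4640) = 5009*(1/2543) - 3549/4640 = 5009/2543 - 3549/4640 = 14216653/11799520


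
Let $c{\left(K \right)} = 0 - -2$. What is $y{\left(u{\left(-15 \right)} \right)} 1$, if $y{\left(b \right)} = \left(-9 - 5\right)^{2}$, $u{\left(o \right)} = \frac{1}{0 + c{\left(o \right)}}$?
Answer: $196$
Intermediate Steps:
$c{\left(K \right)} = 2$ ($c{\left(K \right)} = 0 + 2 = 2$)
$u{\left(o \right)} = \frac{1}{2}$ ($u{\left(o \right)} = \frac{1}{0 + 2} = \frac{1}{2}$)
$y{\left(b \right)} = 196$ ($y{\left(b \right)} = \left(-14\right)^{2} = 196$)
$y{\left(u{\left(-15 \right)} \right)} 1 = 196 \cdot 1 = 196$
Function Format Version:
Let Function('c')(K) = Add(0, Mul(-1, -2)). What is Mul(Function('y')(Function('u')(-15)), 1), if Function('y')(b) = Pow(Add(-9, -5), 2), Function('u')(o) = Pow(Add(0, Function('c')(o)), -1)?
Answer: 196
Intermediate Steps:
Function('c')(K) = 2 (Function('c')(K) = Add(0, 2) = 2)
Function('u')(o) = Rational(1, 2) (Function('u')(o) = Pow(Add(0, 2), -1) = Pow(2, -1) = Rational(1, 2))
Function('y')(b) = 196 (Function('y')(b) = Pow(-14, 2) = 196)
Mul(Function('y')(Function('u')(-15)), 1) = Mul(196, 1) = 196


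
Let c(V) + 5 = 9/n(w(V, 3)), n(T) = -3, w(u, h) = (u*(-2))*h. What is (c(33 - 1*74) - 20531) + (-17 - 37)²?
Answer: -17623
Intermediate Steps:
w(u, h) = -2*h*u (w(u, h) = (-2*u)*h = -2*h*u)
c(V) = -8 (c(V) = -5 + 9/(-3) = -5 + 9*(-⅓) = -5 - 3 = -8)
(c(33 - 1*74) - 20531) + (-17 - 37)² = (-8 - 20531) + (-17 - 37)² = -20539 + (-54)² = -20539 + 2916 = -17623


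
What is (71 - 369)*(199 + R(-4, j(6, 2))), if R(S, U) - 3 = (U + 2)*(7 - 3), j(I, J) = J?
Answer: -64964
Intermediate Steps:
R(S, U) = 11 + 4*U (R(S, U) = 3 + (U + 2)*(7 - 3) = 3 + (2 + U)*4 = 3 + (8 + 4*U) = 11 + 4*U)
(71 - 369)*(199 + R(-4, j(6, 2))) = (71 - 369)*(199 + (11 + 4*2)) = -298*(199 + (11 + 8)) = -298*(199 + 19) = -298*218 = -64964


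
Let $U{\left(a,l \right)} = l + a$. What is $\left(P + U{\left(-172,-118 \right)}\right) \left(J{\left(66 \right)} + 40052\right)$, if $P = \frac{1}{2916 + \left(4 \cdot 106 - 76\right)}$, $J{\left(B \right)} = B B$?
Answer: $- \frac{5254349009}{408} \approx -1.2878 \cdot 10^{7}$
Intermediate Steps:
$U{\left(a,l \right)} = a + l$
$J{\left(B \right)} = B^{2}$
$P = \frac{1}{3264}$ ($P = \frac{1}{2916 + \left(424 - 76\right)} = \frac{1}{2916 + 348} = \frac{1}{3264} \approx 0.00030637$)
$\left(P + U{\left(-172,-118 \right)}\right) \left(J{\left(66 \right)} + 40052\right) = \left(\frac{1}{3264} - 290\right) \left(66^{2} + 40052\right) = \left(\frac{1}{3264} - 290\right) \left(4356 + 40052\right) = \left(- \frac{946559}{3264}\right) 44408 = - \frac{5254349009}{408}$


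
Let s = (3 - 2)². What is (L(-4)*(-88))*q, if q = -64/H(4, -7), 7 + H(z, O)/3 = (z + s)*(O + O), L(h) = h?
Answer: 2048/21 ≈ 97.524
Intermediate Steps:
s = 1 (s = 1² = 1)
H(z, O) = -21 + 6*O*(1 + z) (H(z, O) = -21 + 3*((z + 1)*(O + O)) = -21 + 3*((1 + z)*(2*O)) = -21 + 3*(2*O*(1 + z)) = -21 + 6*O*(1 + z))
q = 64/231 (q = -64/(-21 + 6*(-7) + 6*(-7)*4) = -64/(-21 - 42 - 168) = -64/(-231) = -64*(-1/231) = 64/231 ≈ 0.27706)
(L(-4)*(-88))*q = -4*(-88)*(64/231) = 352*(64/231) = 2048/21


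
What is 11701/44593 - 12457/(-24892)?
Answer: 846756293/1110008956 ≈ 0.76284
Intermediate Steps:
11701/44593 - 12457/(-24892) = 11701*(1/44593) - 12457*(-1/24892) = 11701/44593 + 12457/24892 = 846756293/1110008956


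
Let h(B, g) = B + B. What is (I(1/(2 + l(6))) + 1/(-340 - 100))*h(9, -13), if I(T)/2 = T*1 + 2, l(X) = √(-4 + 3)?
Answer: 18999/220 - 36*I/5 ≈ 86.359 - 7.2*I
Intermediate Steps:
l(X) = I (l(X) = √(-1) = I)
I(T) = 4 + 2*T (I(T) = 2*(T*1 + 2) = 2*(T + 2) = 2*(2 + T) = 4 + 2*T)
h(B, g) = 2*B
(I(1/(2 + l(6))) + 1/(-340 - 100))*h(9, -13) = ((4 + 2/(2 + I)) + 1/(-340 - 100))*(2*9) = ((4 + 2*((2 - I)/5)) + 1/(-440))*18 = ((4 + 2*(2 - I)/5) - 1/440)*18 = (1759/440 + 2*(2 - I)/5)*18 = 15831/220 + 36*(2 - I)/5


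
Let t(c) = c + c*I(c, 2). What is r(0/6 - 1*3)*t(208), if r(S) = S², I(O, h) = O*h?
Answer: 780624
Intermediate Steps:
t(c) = c + 2*c² (t(c) = c + c*(c*2) = c + c*(2*c) = c + 2*c²)
r(0/6 - 1*3)*t(208) = (0/6 - 1*3)²*(208*(1 + 2*208)) = (0*(⅙) - 3)²*(208*(1 + 416)) = (0 - 3)²*(208*417) = (-3)²*86736 = 9*86736 = 780624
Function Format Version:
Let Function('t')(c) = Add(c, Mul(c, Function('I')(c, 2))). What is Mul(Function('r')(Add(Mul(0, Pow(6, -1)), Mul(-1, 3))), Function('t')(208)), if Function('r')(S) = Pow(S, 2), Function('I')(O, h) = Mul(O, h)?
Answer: 780624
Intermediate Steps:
Function('t')(c) = Add(c, Mul(2, Pow(c, 2))) (Function('t')(c) = Add(c, Mul(c, Mul(c, 2))) = Add(c, Mul(c, Mul(2, c))) = Add(c, Mul(2, Pow(c, 2))))
Mul(Function('r')(Add(Mul(0, Pow(6, -1)), Mul(-1, 3))), Function('t')(208)) = Mul(Pow(Add(Mul(0, Pow(6, -1)), Mul(-1, 3)), 2), Mul(208, Add(1, Mul(2, 208)))) = Mul(Pow(Add(Mul(0, Rational(1, 6)), -3), 2), Mul(208, Add(1, 416))) = Mul(Pow(Add(0, -3), 2), Mul(208, 417)) = Mul(Pow(-3, 2), 86736) = Mul(9, 86736) = 780624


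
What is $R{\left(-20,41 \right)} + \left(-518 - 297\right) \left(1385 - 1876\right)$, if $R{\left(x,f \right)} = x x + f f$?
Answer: $402246$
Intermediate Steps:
$R{\left(x,f \right)} = f^{2} + x^{2}$ ($R{\left(x,f \right)} = x^{2} + f^{2} = f^{2} + x^{2}$)
$R{\left(-20,41 \right)} + \left(-518 - 297\right) \left(1385 - 1876\right) = \left(41^{2} + \left(-20\right)^{2}\right) + \left(-518 - 297\right) \left(1385 - 1876\right) = \left(1681 + 400\right) - -400165 = 2081 + 400165 = 402246$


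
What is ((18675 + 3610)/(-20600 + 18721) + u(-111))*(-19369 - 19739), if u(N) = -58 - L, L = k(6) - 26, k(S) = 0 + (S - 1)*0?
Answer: 3223007604/1879 ≈ 1.7153e+6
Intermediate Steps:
k(S) = 0 (k(S) = 0 + (-1 + S)*0 = 0 + 0 = 0)
L = -26 (L = 0 - 26 = -26)
u(N) = -32 (u(N) = -58 - 1*(-26) = -58 + 26 = -32)
((18675 + 3610)/(-20600 + 18721) + u(-111))*(-19369 - 19739) = ((18675 + 3610)/(-20600 + 18721) - 32)*(-19369 - 19739) = (22285/(-1879) - 32)*(-39108) = (22285*(-1/1879) - 32)*(-39108) = (-22285/1879 - 32)*(-39108) = -82413/1879*(-39108) = 3223007604/1879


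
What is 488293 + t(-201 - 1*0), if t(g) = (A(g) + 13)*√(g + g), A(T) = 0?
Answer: 488293 + 13*I*√402 ≈ 4.8829e+5 + 260.65*I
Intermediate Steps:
t(g) = 13*√2*√g (t(g) = (0 + 13)*√(g + g) = 13*√(2*g) = 13*(√2*√g) = 13*√2*√g)
488293 + t(-201 - 1*0) = 488293 + 13*√2*√(-201 - 1*0) = 488293 + 13*√2*√(-201 + 0) = 488293 + 13*√2*√(-201) = 488293 + 13*√2*(I*√201) = 488293 + 13*I*√402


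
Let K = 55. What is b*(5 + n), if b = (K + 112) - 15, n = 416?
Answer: 63992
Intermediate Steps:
b = 152 (b = (55 + 112) - 15 = 167 - 15 = 152)
b*(5 + n) = 152*(5 + 416) = 152*421 = 63992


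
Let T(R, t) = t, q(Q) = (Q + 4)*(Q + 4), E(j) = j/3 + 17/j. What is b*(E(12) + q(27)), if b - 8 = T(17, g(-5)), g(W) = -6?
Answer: 11597/6 ≈ 1932.8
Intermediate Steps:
E(j) = 17/j + j/3 (E(j) = j*(⅓) + 17/j = j/3 + 17/j = 17/j + j/3)
q(Q) = (4 + Q)² (q(Q) = (4 + Q)*(4 + Q) = (4 + Q)²)
b = 2 (b = 8 - 6 = 2)
b*(E(12) + q(27)) = 2*((17/12 + (⅓)*12) + (4 + 27)²) = 2*((17*(1/12) + 4) + 31²) = 2*((17/12 + 4) + 961) = 2*(65/12 + 961) = 2*(11597/12) = 11597/6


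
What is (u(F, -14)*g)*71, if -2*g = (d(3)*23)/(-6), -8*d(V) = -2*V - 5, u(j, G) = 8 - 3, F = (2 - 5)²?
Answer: 89815/96 ≈ 935.57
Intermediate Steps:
F = 9 (F = (-3)² = 9)
u(j, G) = 5
d(V) = 5/8 + V/4 (d(V) = -(-2*V - 5)/8 = -(-5 - 2*V)/8 = 5/8 + V/4)
g = 253/96 (g = -(5/8 + (¼)*3)*23/(2*(-6)) = -(5/8 + ¾)*23*(-1)/(2*6) = -(11/8)*23*(-1)/(2*6) = -253*(-1)/(16*6) = -½*(-253/48) = 253/96 ≈ 2.6354)
(u(F, -14)*g)*71 = (5*(253/96))*71 = (1265/96)*71 = 89815/96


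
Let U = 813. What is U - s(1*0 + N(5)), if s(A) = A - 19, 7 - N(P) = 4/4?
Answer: 826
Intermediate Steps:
N(P) = 6 (N(P) = 7 - 4/4 = 7 - 1*1 = 7 - 1 = 6)
s(A) = -19 + A
U - s(1*0 + N(5)) = 813 - (-19 + (1*0 + 6)) = 813 - (-19 + (0 + 6)) = 813 - (-19 + 6) = 813 - 1*(-13) = 813 + 13 = 826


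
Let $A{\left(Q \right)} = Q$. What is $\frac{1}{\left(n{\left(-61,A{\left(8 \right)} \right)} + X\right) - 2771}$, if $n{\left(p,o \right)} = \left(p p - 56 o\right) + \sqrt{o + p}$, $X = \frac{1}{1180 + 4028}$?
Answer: $\frac{13615883736}{6836613782881} - \frac{27123264 i \sqrt{53}}{6836613782881} \approx 0.0019916 - 2.8883 \cdot 10^{-5} i$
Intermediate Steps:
$X = \frac{1}{5208} \approx 0.00019201$
$n{\left(p,o \right)} = p^{2} + \sqrt{o + p} - 56 o$ ($n{\left(p,o \right)} = \left(p^{2} - 56 o\right) + \sqrt{o + p} = p^{2} + \sqrt{o + p} - 56 o$)
$\frac{1}{\left(n{\left(-61,A{\left(8 \right)} \right)} + X\right) - 2771} = \frac{1}{\left(\left(\left(-61\right)^{2} + \sqrt{8 - 61} - 448\right) + \frac{1}{5208}\right) - 2771} = \frac{1}{\left(\left(3721 + \sqrt{-53} - 448\right) + \frac{1}{5208}\right) - 2771} = \frac{1}{\left(\left(3721 + i \sqrt{53} - 448\right) + \frac{1}{5208}\right) - 2771} = \frac{1}{\left(\left(3273 + i \sqrt{53}\right) + \frac{1}{5208}\right) - 2771} = \frac{1}{\left(\frac{17045785}{5208} + i \sqrt{53}\right) - 2771} = \frac{1}{\frac{2614417}{5208} + i \sqrt{53}}$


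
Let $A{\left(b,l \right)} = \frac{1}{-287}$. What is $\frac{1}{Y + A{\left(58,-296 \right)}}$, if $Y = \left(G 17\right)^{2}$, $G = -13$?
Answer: $\frac{287}{14017366} \approx 2.0475 \cdot 10^{-5}$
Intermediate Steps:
$A{\left(b,l \right)} = - \frac{1}{287}$
$Y = 48841$ ($Y = \left(\left(-13\right) 17\right)^{2} = \left(-221\right)^{2} = 48841$)
$\frac{1}{Y + A{\left(58,-296 \right)}} = \frac{1}{48841 - \frac{1}{287}} = \frac{1}{\frac{14017366}{287}} = \frac{287}{14017366}$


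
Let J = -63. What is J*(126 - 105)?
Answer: -1323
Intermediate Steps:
J*(126 - 105) = -63*(126 - 105) = -63*21 = -1323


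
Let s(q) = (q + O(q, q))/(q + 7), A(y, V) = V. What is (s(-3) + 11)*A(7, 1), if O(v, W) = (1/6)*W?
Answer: 81/8 ≈ 10.125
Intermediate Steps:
O(v, W) = W/6 (O(v, W) = (1*(⅙))*W = W/6)
s(q) = 7*q/(6*(7 + q)) (s(q) = (q + q/6)/(q + 7) = (7*q/6)/(7 + q) = 7*q/(6*(7 + q)))
(s(-3) + 11)*A(7, 1) = ((7/6)*(-3)/(7 - 3) + 11)*1 = ((7/6)*(-3)/4 + 11)*1 = ((7/6)*(-3)*(¼) + 11)*1 = (-7/8 + 11)*1 = (81/8)*1 = 81/8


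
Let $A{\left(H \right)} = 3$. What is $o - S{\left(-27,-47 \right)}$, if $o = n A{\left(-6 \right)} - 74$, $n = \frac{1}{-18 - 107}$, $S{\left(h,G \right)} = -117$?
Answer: $\frac{5372}{125} \approx 42.976$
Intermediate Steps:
$n = - \frac{1}{125}$ ($n = \frac{1}{-125} = - \frac{1}{125} \approx -0.008$)
$o = - \frac{9253}{125}$ ($o = \left(- \frac{1}{125}\right) 3 - 74 = - \frac{3}{125} - 74 = - \frac{9253}{125} \approx -74.024$)
$o - S{\left(-27,-47 \right)} = - \frac{9253}{125} - -117 = - \frac{9253}{125} + 117 = \frac{5372}{125}$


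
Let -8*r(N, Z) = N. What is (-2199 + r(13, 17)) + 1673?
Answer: -4221/8 ≈ -527.63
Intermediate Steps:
r(N, Z) = -N/8
(-2199 + r(13, 17)) + 1673 = (-2199 - ⅛*13) + 1673 = (-2199 - 13/8) + 1673 = -17605/8 + 1673 = -4221/8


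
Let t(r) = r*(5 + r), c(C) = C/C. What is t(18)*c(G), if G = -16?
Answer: 414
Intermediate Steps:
c(C) = 1
t(18)*c(G) = (18*(5 + 18))*1 = (18*23)*1 = 414*1 = 414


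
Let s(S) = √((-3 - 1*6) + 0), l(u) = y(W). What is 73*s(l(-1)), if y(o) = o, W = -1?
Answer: 219*I ≈ 219.0*I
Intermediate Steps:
l(u) = -1
s(S) = 3*I (s(S) = √((-3 - 6) + 0) = √(-9 + 0) = √(-9) = 3*I)
73*s(l(-1)) = 73*(3*I) = 219*I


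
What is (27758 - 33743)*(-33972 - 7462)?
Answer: 247982490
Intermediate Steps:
(27758 - 33743)*(-33972 - 7462) = -5985*(-41434) = 247982490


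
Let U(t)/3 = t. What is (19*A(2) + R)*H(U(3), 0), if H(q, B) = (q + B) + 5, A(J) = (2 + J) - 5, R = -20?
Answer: -546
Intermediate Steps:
U(t) = 3*t
A(J) = -3 + J
H(q, B) = 5 + B + q (H(q, B) = (B + q) + 5 = 5 + B + q)
(19*A(2) + R)*H(U(3), 0) = (19*(-3 + 2) - 20)*(5 + 0 + 3*3) = (19*(-1) - 20)*(5 + 0 + 9) = (-19 - 20)*14 = -39*14 = -546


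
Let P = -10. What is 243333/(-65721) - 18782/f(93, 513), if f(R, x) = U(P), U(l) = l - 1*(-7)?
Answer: 21642839/3459 ≈ 6257.0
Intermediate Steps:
U(l) = 7 + l (U(l) = l + 7 = 7 + l)
f(R, x) = -3 (f(R, x) = 7 - 10 = -3)
243333/(-65721) - 18782/f(93, 513) = 243333/(-65721) - 18782/(-3) = 243333*(-1/65721) - 18782*(-⅓) = -4269/1153 + 18782/3 = 21642839/3459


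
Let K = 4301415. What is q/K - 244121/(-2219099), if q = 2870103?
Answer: 2473036142804/3181755241695 ≈ 0.77726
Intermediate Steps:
q/K - 244121/(-2219099) = 2870103/4301415 - 244121/(-2219099) = 2870103*(1/4301415) - 244121*(-1/2219099) = 956701/1433805 + 244121/2219099 = 2473036142804/3181755241695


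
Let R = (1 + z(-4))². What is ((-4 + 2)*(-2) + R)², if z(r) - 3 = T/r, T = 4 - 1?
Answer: 54289/256 ≈ 212.07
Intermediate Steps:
T = 3
z(r) = 3 + 3/r
R = 169/16 (R = (1 + (3 + 3/(-4)))² = (1 + (3 + 3*(-¼)))² = (1 + (3 - ¾))² = (1 + 9/4)² = (13/4)² = 169/16 ≈ 10.563)
((-4 + 2)*(-2) + R)² = ((-4 + 2)*(-2) + 169/16)² = (-2*(-2) + 169/16)² = (4 + 169/16)² = (233/16)² = 54289/256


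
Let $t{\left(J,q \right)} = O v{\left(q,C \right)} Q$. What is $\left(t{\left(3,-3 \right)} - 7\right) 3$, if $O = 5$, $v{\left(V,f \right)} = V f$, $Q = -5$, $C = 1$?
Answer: $204$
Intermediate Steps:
$t{\left(J,q \right)} = - 25 q$ ($t{\left(J,q \right)} = 5 q 1 \left(-5\right) = 5 q \left(-5\right) = - 25 q$)
$\left(t{\left(3,-3 \right)} - 7\right) 3 = \left(\left(-25\right) \left(-3\right) - 7\right) 3 = \left(75 - 7\right) 3 = 68 \cdot 3 = 204$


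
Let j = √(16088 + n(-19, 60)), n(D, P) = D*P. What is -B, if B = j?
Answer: -2*√3737 ≈ -122.26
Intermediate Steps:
j = 2*√3737 (j = √(16088 - 19*60) = √(16088 - 1140) = √14948 = 2*√3737 ≈ 122.26)
B = 2*√3737 ≈ 122.26
-B = -2*√3737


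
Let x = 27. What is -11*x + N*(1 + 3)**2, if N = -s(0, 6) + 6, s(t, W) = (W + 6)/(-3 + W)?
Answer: -265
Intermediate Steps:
s(t, W) = (6 + W)/(-3 + W)
N = 2 (N = -(6 + 6)/(-3 + 6) + 6 = -12/3 + 6 = -1*4 + 6 = -4 + 6 = 2)
-11*x + N*(1 + 3)**2 = -11*27 + 2*(1 + 3)**2 = -297 + 2*4**2 = -297 + 2*16 = -297 + 32 = -265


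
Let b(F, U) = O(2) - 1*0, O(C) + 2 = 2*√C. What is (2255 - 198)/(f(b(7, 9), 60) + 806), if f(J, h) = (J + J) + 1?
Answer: 1651771/644777 - 8228*√2/644777 ≈ 2.5437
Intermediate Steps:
O(C) = -2 + 2*√C
b(F, U) = -2 + 2*√2 (b(F, U) = (-2 + 2*√2) - 1*0 = (-2 + 2*√2) + 0 = -2 + 2*√2)
f(J, h) = 1 + 2*J (f(J, h) = 2*J + 1 = 1 + 2*J)
(2255 - 198)/(f(b(7, 9), 60) + 806) = (2255 - 198)/((1 + 2*(-2 + 2*√2)) + 806) = 2057/((1 + (-4 + 4*√2)) + 806) = 2057/((-3 + 4*√2) + 806) = 2057/(803 + 4*√2)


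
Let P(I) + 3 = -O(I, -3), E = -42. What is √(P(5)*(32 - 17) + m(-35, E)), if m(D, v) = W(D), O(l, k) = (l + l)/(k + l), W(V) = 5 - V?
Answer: 4*I*√5 ≈ 8.9443*I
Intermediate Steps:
O(l, k) = 2*l/(k + l) (O(l, k) = (2*l)/(k + l) = 2*l/(k + l))
m(D, v) = 5 - D
P(I) = -3 - 2*I/(-3 + I)
√(P(5)*(32 - 17) + m(-35, E)) = √(((9 - 5*5)/(-3 + 5))*(32 - 17) + (5 - 1*(-35))) = √(((9 - 25)/2)*15 + (5 + 35)) = √(((½)*(-16))*15 + 40) = √(-8*15 + 40) = √(-120 + 40) = √(-80) = 4*I*√5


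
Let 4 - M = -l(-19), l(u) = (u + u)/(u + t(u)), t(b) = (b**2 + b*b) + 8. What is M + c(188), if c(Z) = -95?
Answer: -64739/711 ≈ -91.053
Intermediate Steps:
t(b) = 8 + 2*b**2 (t(b) = (b**2 + b**2) + 8 = 2*b**2 + 8 = 8 + 2*b**2)
l(u) = 2*u/(8 + u + 2*u**2) (l(u) = (u + u)/(u + (8 + 2*u**2)) = (2*u)/(8 + u + 2*u**2) = 2*u/(8 + u + 2*u**2))
M = 2806/711 (M = 4 - (-1)*2*(-19)/(8 - 19 + 2*(-19)**2) = 4 - (-1)*2*(-19)/(8 - 19 + 2*361) = 4 - (-1)*2*(-19)/(8 - 19 + 722) = 4 - (-1)*2*(-19)/711 = 4 - (-1)*2*(-19)*(1/711) = 4 - (-1)*(-38)/711 = 4 - 1*38/711 = 4 - 38/711 = 2806/711 ≈ 3.9466)
M + c(188) = 2806/711 - 95 = -64739/711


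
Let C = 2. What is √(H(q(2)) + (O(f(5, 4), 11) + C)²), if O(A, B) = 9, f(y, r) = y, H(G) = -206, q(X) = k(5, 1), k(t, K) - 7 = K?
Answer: I*√85 ≈ 9.2195*I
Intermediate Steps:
k(t, K) = 7 + K
q(X) = 8 (q(X) = 7 + 1 = 8)
√(H(q(2)) + (O(f(5, 4), 11) + C)²) = √(-206 + (9 + 2)²) = √(-206 + 11²) = √(-206 + 121) = √(-85) = I*√85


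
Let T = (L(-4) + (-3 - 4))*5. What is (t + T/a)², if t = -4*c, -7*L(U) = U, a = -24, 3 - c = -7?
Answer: 4687225/3136 ≈ 1494.7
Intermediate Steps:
c = 10 (c = 3 - 1*(-7) = 3 + 7 = 10)
L(U) = -U/7
t = -40 (t = -4*10 = -40)
T = -225/7 (T = (-⅐*(-4) + (-3 - 4))*5 = (4/7 - 7)*5 = -45/7*5 = -225/7 ≈ -32.143)
(t + T/a)² = (-40 - 225/7/(-24))² = (-40 - 225/7*(-1/24))² = (-40 + 75/56)² = (-2165/56)² = 4687225/3136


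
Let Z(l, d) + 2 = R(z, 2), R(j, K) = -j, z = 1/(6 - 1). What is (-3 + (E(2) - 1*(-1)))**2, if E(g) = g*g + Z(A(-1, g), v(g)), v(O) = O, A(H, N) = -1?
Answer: 1/25 ≈ 0.040000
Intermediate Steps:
z = 1/5 ≈ 0.20000
Z(l, d) = -11/5 (Z(l, d) = -2 - 1*1/5 = -2 - 1/5 = -11/5)
E(g) = -11/5 + g**2 (E(g) = g*g - 11/5 = g**2 - 11/5 = -11/5 + g**2)
(-3 + (E(2) - 1*(-1)))**2 = (-3 + ((-11/5 + 2**2) - 1*(-1)))**2 = (-3 + ((-11/5 + 4) + 1))**2 = (-3 + (9/5 + 1))**2 = (-3 + 14/5)**2 = (-1/5)**2 = 1/25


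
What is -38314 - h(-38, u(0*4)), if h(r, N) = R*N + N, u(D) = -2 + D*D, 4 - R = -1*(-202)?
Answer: -38708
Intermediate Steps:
R = -198 (R = 4 - (-1)*(-202) = 4 - 1*202 = 4 - 202 = -198)
u(D) = -2 + D²
h(r, N) = -197*N (h(r, N) = -198*N + N = -197*N)
-38314 - h(-38, u(0*4)) = -38314 - (-197)*(-2 + (0*4)²) = -38314 - (-197)*(-2 + 0²) = -38314 - (-197)*(-2 + 0) = -38314 - (-197)*(-2) = -38314 - 1*394 = -38314 - 394 = -38708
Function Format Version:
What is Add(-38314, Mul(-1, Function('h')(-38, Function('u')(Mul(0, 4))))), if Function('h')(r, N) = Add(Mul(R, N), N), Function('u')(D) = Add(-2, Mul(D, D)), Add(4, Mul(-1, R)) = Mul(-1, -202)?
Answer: -38708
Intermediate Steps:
R = -198 (R = Add(4, Mul(-1, Mul(-1, -202))) = Add(4, Mul(-1, 202)) = Add(4, -202) = -198)
Function('u')(D) = Add(-2, Pow(D, 2))
Function('h')(r, N) = Mul(-197, N) (Function('h')(r, N) = Add(Mul(-198, N), N) = Mul(-197, N))
Add(-38314, Mul(-1, Function('h')(-38, Function('u')(Mul(0, 4))))) = Add(-38314, Mul(-1, Mul(-197, Add(-2, Pow(Mul(0, 4), 2))))) = Add(-38314, Mul(-1, Mul(-197, Add(-2, Pow(0, 2))))) = Add(-38314, Mul(-1, Mul(-197, Add(-2, 0)))) = Add(-38314, Mul(-1, Mul(-197, -2))) = Add(-38314, Mul(-1, 394)) = Add(-38314, -394) = -38708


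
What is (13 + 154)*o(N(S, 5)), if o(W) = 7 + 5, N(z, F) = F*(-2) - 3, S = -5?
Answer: 2004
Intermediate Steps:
N(z, F) = -3 - 2*F (N(z, F) = -2*F - 3 = -3 - 2*F)
o(W) = 12
(13 + 154)*o(N(S, 5)) = (13 + 154)*12 = 167*12 = 2004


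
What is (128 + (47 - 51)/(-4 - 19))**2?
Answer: 8690704/529 ≈ 16429.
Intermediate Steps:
(128 + (47 - 51)/(-4 - 19))**2 = (128 - 4/(-23))**2 = (128 - 4*(-1/23))**2 = (128 + 4/23)**2 = (2948/23)**2 = 8690704/529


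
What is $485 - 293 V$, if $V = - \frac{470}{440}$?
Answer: $\frac{35111}{44} \approx 797.98$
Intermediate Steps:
$V = - \frac{47}{44}$ ($V = \left(-470\right) \frac{1}{440} = - \frac{47}{44} \approx -1.0682$)
$485 - 293 V = 485 - - \frac{13771}{44} = 485 + \frac{13771}{44} = \frac{35111}{44}$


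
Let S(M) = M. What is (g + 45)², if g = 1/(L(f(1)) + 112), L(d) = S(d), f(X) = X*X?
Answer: 25867396/12769 ≈ 2025.8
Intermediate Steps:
f(X) = X²
L(d) = d
g = 1/113 (g = 1/(1² + 112) = 1/(1 + 112) = 1/113 ≈ 0.0088496)
(g + 45)² = (1/113 + 45)² = (5086/113)² = 25867396/12769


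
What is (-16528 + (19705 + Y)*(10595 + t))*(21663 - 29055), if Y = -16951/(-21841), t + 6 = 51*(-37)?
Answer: -27682495556018688/21841 ≈ -1.2675e+12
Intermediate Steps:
t = -1893 (t = -6 + 51*(-37) = -6 - 1887 = -1893)
Y = 16951/21841 (Y = -16951*(-1/21841) = 16951/21841 ≈ 0.77611)
(-16528 + (19705 + Y)*(10595 + t))*(21663 - 29055) = (-16528 + (19705 + 16951/21841)*(10595 - 1893))*(21663 - 29055) = (-16528 + (430393856/21841)*8702)*(-7392) = (-16528 + 3745287334912/21841)*(-7392) = (3744926346864/21841)*(-7392) = -27682495556018688/21841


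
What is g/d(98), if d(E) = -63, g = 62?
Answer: -62/63 ≈ -0.98413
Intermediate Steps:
g/d(98) = 62/(-63) = 62*(-1/63) = -62/63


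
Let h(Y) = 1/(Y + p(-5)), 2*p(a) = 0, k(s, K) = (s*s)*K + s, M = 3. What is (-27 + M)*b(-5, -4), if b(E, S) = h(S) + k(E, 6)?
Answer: -3474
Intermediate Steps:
k(s, K) = s + K*s² (k(s, K) = s²*K + s = K*s² + s = s + K*s²)
p(a) = 0 (p(a) = (½)*0 = 0)
h(Y) = 1/Y (h(Y) = 1/(Y + 0) = 1/Y)
b(E, S) = 1/S + E*(1 + 6*E)
(-27 + M)*b(-5, -4) = (-27 + 3)*(-5 + 1/(-4) + 6*(-5)²) = -24*(-5 - ¼ + 6*25) = -24*(-5 - ¼ + 150) = -24*579/4 = -3474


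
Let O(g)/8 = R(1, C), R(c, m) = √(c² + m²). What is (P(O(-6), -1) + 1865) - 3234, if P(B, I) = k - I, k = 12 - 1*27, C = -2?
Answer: -1383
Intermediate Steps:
k = -15 (k = 12 - 27 = -15)
O(g) = 8*√5 (O(g) = 8*√(1² + (-2)²) = 8*√(1 + 4) = 8*√5)
P(B, I) = -15 - I
(P(O(-6), -1) + 1865) - 3234 = ((-15 - 1*(-1)) + 1865) - 3234 = ((-15 + 1) + 1865) - 3234 = (-14 + 1865) - 3234 = 1851 - 3234 = -1383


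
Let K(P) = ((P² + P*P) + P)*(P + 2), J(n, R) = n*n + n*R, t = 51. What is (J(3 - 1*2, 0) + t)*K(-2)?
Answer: 0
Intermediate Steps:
J(n, R) = n² + R*n
K(P) = (2 + P)*(P + 2*P²) (K(P) = ((P² + P²) + P)*(2 + P) = (2*P² + P)*(2 + P) = (P + 2*P²)*(2 + P) = (2 + P)*(P + 2*P²))
(J(3 - 1*2, 0) + t)*K(-2) = ((3 - 1*2)*(0 + (3 - 1*2)) + 51)*(-2*(2 + 2*(-2)² + 5*(-2))) = ((3 - 2)*(0 + (3 - 2)) + 51)*(-2*(2 + 2*4 - 10)) = (1*(0 + 1) + 51)*(-2*(2 + 8 - 10)) = (1*1 + 51)*(-2*0) = (1 + 51)*0 = 52*0 = 0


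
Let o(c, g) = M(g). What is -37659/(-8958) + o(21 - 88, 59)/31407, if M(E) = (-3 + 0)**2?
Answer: 131426315/31260434 ≈ 4.2042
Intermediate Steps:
M(E) = 9 (M(E) = (-3)**2 = 9)
o(c, g) = 9
-37659/(-8958) + o(21 - 88, 59)/31407 = -37659/(-8958) + 9/31407 = -37659*(-1/8958) + 9*(1/31407) = 12553/2986 + 3/10469 = 131426315/31260434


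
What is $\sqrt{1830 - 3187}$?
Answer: $i \sqrt{1357} \approx 36.837 i$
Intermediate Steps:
$\sqrt{1830 - 3187} = \sqrt{-1357} = i \sqrt{1357}$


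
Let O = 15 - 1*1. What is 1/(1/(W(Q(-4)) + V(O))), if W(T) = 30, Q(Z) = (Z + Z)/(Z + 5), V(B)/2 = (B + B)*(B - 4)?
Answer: 590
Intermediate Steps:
O = 14 (O = 15 - 1 = 14)
V(B) = 4*B*(-4 + B) (V(B) = 2*((B + B)*(B - 4)) = 2*((2*B)*(-4 + B)) = 2*(2*B*(-4 + B)) = 4*B*(-4 + B))
Q(Z) = 2*Z/(5 + Z) (Q(Z) = (2*Z)/(5 + Z) = 2*Z/(5 + Z))
1/(1/(W(Q(-4)) + V(O))) = 1/(1/(30 + 4*14*(-4 + 14))) = 1/(1/(30 + 4*14*10)) = 1/(1/(30 + 560)) = 1/(1/590) = 590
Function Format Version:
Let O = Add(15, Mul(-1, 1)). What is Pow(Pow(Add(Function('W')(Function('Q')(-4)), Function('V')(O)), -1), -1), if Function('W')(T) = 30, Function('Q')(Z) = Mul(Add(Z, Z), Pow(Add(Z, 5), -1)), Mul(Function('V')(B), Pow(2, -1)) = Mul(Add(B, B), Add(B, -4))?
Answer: 590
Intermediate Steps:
O = 14 (O = Add(15, -1) = 14)
Function('V')(B) = Mul(4, B, Add(-4, B)) (Function('V')(B) = Mul(2, Mul(Add(B, B), Add(B, -4))) = Mul(2, Mul(Mul(2, B), Add(-4, B))) = Mul(2, Mul(2, B, Add(-4, B))) = Mul(4, B, Add(-4, B)))
Function('Q')(Z) = Mul(2, Z, Pow(Add(5, Z), -1)) (Function('Q')(Z) = Mul(Mul(2, Z), Pow(Add(5, Z), -1)) = Mul(2, Z, Pow(Add(5, Z), -1)))
Pow(Pow(Add(Function('W')(Function('Q')(-4)), Function('V')(O)), -1), -1) = Pow(Pow(Add(30, Mul(4, 14, Add(-4, 14))), -1), -1) = Pow(Pow(Add(30, Mul(4, 14, 10)), -1), -1) = Pow(Pow(Add(30, 560), -1), -1) = Pow(Pow(590, -1), -1) = Pow(Rational(1, 590), -1) = 590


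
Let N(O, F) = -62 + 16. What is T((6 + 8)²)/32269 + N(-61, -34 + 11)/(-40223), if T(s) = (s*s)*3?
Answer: 4637104678/1297955987 ≈ 3.5726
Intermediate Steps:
T(s) = 3*s² (T(s) = s²*3 = 3*s²)
N(O, F) = -46
T((6 + 8)²)/32269 + N(-61, -34 + 11)/(-40223) = (3*((6 + 8)²)²)/32269 - 46/(-40223) = (3*(14²)²)*(1/32269) - 46*(-1/40223) = (3*196²)*(1/32269) + 46/40223 = (3*38416)*(1/32269) + 46/40223 = 115248*(1/32269) + 46/40223 = 115248/32269 + 46/40223 = 4637104678/1297955987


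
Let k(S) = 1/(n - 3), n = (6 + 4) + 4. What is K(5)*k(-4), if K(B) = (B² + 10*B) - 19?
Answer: 56/11 ≈ 5.0909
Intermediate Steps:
K(B) = -19 + B² + 10*B
n = 14 (n = 10 + 4 = 14)
k(S) = 1/11 (k(S) = 1/(14 - 3) = 1/11)
K(5)*k(-4) = (-19 + 5² + 10*5)*(1/11) = (-19 + 25 + 50)*(1/11) = 56*(1/11) = 56/11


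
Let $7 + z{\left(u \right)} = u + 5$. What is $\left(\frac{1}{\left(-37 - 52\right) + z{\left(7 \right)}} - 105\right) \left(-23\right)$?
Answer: $\frac{202883}{84} \approx 2415.3$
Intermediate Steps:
$z{\left(u \right)} = -2 + u$ ($z{\left(u \right)} = -7 + \left(u + 5\right) = -7 + \left(5 + u\right) = -2 + u$)
$\left(\frac{1}{\left(-37 - 52\right) + z{\left(7 \right)}} - 105\right) \left(-23\right) = \left(\frac{1}{\left(-37 - 52\right) + \left(-2 + 7\right)} - 105\right) \left(-23\right) = \left(\frac{1}{\left(-37 - 52\right) + 5} - 105\right) \left(-23\right) = \left(\frac{1}{-89 + 5} - 105\right) \left(-23\right) = \left(\frac{1}{-84} - 105\right) \left(-23\right) = \left(- \frac{1}{84} - 105\right) \left(-23\right) = \left(- \frac{8821}{84}\right) \left(-23\right) = \frac{202883}{84}$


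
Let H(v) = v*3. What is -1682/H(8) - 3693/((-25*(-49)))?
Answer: -1074541/14700 ≈ -73.098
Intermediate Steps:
H(v) = 3*v
-1682/H(8) - 3693/((-25*(-49))) = -1682/(3*8) - 3693/((-25*(-49))) = -1682/24 - 3693/1225 = -1682*1/24 - 3693*1/1225 = -841/12 - 3693/1225 = -1074541/14700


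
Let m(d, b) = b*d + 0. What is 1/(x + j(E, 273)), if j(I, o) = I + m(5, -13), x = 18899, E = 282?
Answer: 1/19116 ≈ 5.2312e-5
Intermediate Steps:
m(d, b) = b*d
j(I, o) = -65 + I (j(I, o) = I - 13*5 = I - 65 = -65 + I)
1/(x + j(E, 273)) = 1/(18899 + (-65 + 282)) = 1/(18899 + 217) = 1/19116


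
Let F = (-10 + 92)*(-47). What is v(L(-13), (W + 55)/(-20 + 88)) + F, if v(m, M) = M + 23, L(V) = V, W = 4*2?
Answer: -260445/68 ≈ -3830.1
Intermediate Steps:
W = 8
v(m, M) = 23 + M
F = -3854 (F = 82*(-47) = -3854)
v(L(-13), (W + 55)/(-20 + 88)) + F = (23 + (8 + 55)/(-20 + 88)) - 3854 = (23 + 63/68) - 3854 = 1627/68 - 3854 = -260445/68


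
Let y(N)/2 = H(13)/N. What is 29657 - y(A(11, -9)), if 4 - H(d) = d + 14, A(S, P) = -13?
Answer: 385495/13 ≈ 29653.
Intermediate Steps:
H(d) = -10 - d (H(d) = 4 - (d + 14) = 4 - (14 + d) = 4 + (-14 - d) = -10 - d)
y(N) = -46/N (y(N) = 2*((-10 - 1*13)/N) = 2*((-10 - 13)/N) = 2*(-23/N) = -46/N)
29657 - y(A(11, -9)) = 29657 - (-46)/(-13) = 29657 - (-46)*(-1)/13 = 29657 - 1*46/13 = 29657 - 46/13 = 385495/13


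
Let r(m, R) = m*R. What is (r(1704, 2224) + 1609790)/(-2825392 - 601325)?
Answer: -5399486/3426717 ≈ -1.5757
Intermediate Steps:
r(m, R) = R*m
(r(1704, 2224) + 1609790)/(-2825392 - 601325) = (2224*1704 + 1609790)/(-2825392 - 601325) = (3789696 + 1609790)/(-3426717) = 5399486*(-1/3426717) = -5399486/3426717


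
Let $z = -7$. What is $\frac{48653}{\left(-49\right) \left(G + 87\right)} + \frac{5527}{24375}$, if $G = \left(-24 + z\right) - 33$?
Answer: $- \frac{1179687946}{27470625} \approx -42.944$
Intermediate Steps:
$G = -64$ ($G = \left(-24 - 7\right) - 33 = -31 - 33 = -64$)
$\frac{48653}{\left(-49\right) \left(G + 87\right)} + \frac{5527}{24375} = \frac{48653}{\left(-49\right) \left(-64 + 87\right)} + \frac{5527}{24375} = \frac{48653}{\left(-49\right) 23} + 5527 \cdot \frac{1}{24375} = \frac{48653}{-1127} + \frac{5527}{24375} = 48653 \left(- \frac{1}{1127}\right) + \frac{5527}{24375} = - \frac{48653}{1127} + \frac{5527}{24375} = - \frac{1179687946}{27470625}$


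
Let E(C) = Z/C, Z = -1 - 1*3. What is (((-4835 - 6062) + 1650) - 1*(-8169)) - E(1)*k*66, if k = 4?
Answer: -22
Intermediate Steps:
Z = -4 (Z = -1 - 3 = -4)
E(C) = -4/C
(((-4835 - 6062) + 1650) - 1*(-8169)) - E(1)*k*66 = (((-4835 - 6062) + 1650) - 1*(-8169)) - -4/1*4*66 = ((-10897 + 1650) + 8169) - -4*1*4*66 = (-9247 + 8169) - (-4*4)*66 = -1078 - (-16)*66 = -1078 - 1*(-1056) = -1078 + 1056 = -22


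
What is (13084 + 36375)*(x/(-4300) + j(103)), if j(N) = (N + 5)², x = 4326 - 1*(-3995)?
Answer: 2480214488461/4300 ≈ 5.7679e+8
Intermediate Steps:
x = 8321 (x = 4326 + 3995 = 8321)
j(N) = (5 + N)²
(13084 + 36375)*(x/(-4300) + j(103)) = (13084 + 36375)*(8321/(-4300) + (5 + 103)²) = 49459*(8321*(-1/4300) + 108²) = 49459*(-8321/4300 + 11664) = 49459*(50146879/4300) = 2480214488461/4300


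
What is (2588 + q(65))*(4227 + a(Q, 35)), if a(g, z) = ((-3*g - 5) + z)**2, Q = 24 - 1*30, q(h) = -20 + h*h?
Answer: 44365083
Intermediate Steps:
q(h) = -20 + h**2
Q = -6 (Q = 24 - 30 = -6)
a(g, z) = (-5 + z - 3*g)**2 (a(g, z) = ((-5 - 3*g) + z)**2 = (-5 + z - 3*g)**2)
(2588 + q(65))*(4227 + a(Q, 35)) = (2588 + (-20 + 65**2))*(4227 + (5 - 1*35 + 3*(-6))**2) = (2588 + (-20 + 4225))*(4227 + (5 - 35 - 18)**2) = (2588 + 4205)*(4227 + (-48)**2) = 6793*(4227 + 2304) = 6793*6531 = 44365083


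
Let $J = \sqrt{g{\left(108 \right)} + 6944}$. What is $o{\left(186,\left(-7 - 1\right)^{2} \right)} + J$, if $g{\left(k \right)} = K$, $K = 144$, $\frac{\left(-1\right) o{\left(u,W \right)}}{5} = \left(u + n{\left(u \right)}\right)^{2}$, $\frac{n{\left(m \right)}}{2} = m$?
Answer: $-1556820 + 4 \sqrt{443} \approx -1.5567 \cdot 10^{6}$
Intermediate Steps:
$n{\left(m \right)} = 2 m$
$o{\left(u,W \right)} = - 45 u^{2}$ ($o{\left(u,W \right)} = - 5 \left(u + 2 u\right)^{2} = - 5 \left(3 u\right)^{2} = - 5 \cdot 9 u^{2} = - 45 u^{2}$)
$g{\left(k \right)} = 144$
$J = 4 \sqrt{443}$ ($J = \sqrt{144 + 6944} = \sqrt{7088} = 4 \sqrt{443} \approx 84.19$)
$o{\left(186,\left(-7 - 1\right)^{2} \right)} + J = - 45 \cdot 186^{2} + 4 \sqrt{443} = \left(-45\right) 34596 + 4 \sqrt{443} = -1556820 + 4 \sqrt{443}$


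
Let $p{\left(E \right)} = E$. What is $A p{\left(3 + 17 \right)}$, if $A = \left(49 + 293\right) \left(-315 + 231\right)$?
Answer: $-574560$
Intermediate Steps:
$A = -28728$ ($A = 342 \left(-84\right) = -28728$)
$A p{\left(3 + 17 \right)} = - 28728 \left(3 + 17\right) = \left(-28728\right) 20 = -574560$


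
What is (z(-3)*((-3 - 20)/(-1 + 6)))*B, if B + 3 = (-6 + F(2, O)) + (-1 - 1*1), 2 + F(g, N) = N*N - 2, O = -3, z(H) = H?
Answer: -414/5 ≈ -82.800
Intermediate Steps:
F(g, N) = -4 + N² (F(g, N) = -2 + (N*N - 2) = -2 + (N² - 2) = -2 + (-2 + N²) = -4 + N²)
B = -6 (B = -3 + ((-6 + (-4 + (-3)²)) + (-1 - 1*1)) = -3 + ((-6 + (-4 + 9)) + (-1 - 1)) = -3 + ((-6 + 5) - 2) = -3 + (-1 - 2) = -3 - 3 = -6)
(z(-3)*((-3 - 20)/(-1 + 6)))*B = -3*(-3 - 20)/(-1 + 6)*(-6) = -(-69)/5*(-6) = -3*(-23/5)*(-6) = (69/5)*(-6) = -414/5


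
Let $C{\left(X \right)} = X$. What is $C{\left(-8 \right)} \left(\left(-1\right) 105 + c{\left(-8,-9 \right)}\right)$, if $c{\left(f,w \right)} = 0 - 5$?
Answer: $880$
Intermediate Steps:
$c{\left(f,w \right)} = -5$
$C{\left(-8 \right)} \left(\left(-1\right) 105 + c{\left(-8,-9 \right)}\right) = - 8 \left(\left(-1\right) 105 - 5\right) = - 8 \left(-105 - 5\right) = \left(-8\right) \left(-110\right) = 880$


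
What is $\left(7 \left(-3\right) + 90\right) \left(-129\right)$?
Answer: $-8901$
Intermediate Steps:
$\left(7 \left(-3\right) + 90\right) \left(-129\right) = \left(-21 + 90\right) \left(-129\right) = 69 \left(-129\right) = -8901$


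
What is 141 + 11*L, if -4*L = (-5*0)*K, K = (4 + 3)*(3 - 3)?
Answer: 141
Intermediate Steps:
K = 0 (K = 7*0 = 0)
L = 0 (L = -(-5*0)*0/4 = -0*0 = -1/4*0 = 0)
141 + 11*L = 141 + 11*0 = 141 + 0 = 141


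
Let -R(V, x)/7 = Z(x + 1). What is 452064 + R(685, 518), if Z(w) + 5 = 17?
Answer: 451980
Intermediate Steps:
Z(w) = 12 (Z(w) = -5 + 17 = 12)
R(V, x) = -84 (R(V, x) = -7*12 = -84)
452064 + R(685, 518) = 452064 - 84 = 451980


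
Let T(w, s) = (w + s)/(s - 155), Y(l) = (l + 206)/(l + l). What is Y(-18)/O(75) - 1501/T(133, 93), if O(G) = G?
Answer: 31403114/76275 ≈ 411.71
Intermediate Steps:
Y(l) = (206 + l)/(2*l) (Y(l) = (206 + l)/((2*l)) = (206 + l)*(1/(2*l)) = (206 + l)/(2*l))
T(w, s) = (s + w)/(-155 + s)
Y(-18)/O(75) - 1501/T(133, 93) = ((½)*(206 - 18)/(-18))/75 - 1501*(-155 + 93)/(93 + 133) = ((½)*(-1/18)*188)*(1/75) - 1501/(226/(-62)) = -47/9*1/75 - 1501/((-1/62*226)) = -47/675 - 1501/(-113/31) = -47/675 - 1501*(-31/113) = -47/675 + 46531/113 = 31403114/76275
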